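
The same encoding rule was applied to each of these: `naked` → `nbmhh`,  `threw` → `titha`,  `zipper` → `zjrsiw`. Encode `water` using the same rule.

In naked: n→n is +0, a→b is +1, k→m is +2, e→h is +3 — the shift increases by 1 each position. Each letter shifts forward by its position index (0, 1, 2, …) — the shift grows by one for each successive letter.
For water: w+0=w, a+1=b, t+2=v, e+3=h, r+4=v.

wbvhv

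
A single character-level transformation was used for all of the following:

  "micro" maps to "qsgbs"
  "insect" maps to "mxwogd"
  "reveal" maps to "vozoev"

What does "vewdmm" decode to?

rustic

It's a Vigenère-style cipher with numeric key [4,10]: position i shifts by key[i mod 2].
Decoding vewdmm: v−4=r, e−10=u, w−4=s, d−10=t, m−4=i, m−10=c.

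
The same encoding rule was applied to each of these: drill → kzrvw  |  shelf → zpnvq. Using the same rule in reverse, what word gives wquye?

pilot

In drill: d→k is +7, r→z is +8, i→r is +9, l→v is +10 — the shift increases by 1 each position. Letter i (0-indexed) is shifted by i+7, so successive shifts are 7, 8, 9, ….
Reversing it on wquye: w−7=p, q−8=i, u−9=l, y−10=o, e−11=t.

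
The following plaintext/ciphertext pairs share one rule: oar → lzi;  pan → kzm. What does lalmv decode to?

ozone

Each pair mirrors across the alphabet (o↔l, a↔z, r↔i): positions sum to 25. Letters are reflected about the middle of the alphabet (position → 25−position): Atbash.
Decoding lalmv: l↔o, a↔z, l↔o, m↔n, v↔e.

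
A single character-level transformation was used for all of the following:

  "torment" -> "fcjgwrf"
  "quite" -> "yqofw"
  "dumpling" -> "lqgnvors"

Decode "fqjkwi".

turkey

This is an affine cipher: with a=0,…,z=25, each position x becomes (11x+4) mod 26.
Decoding fqjkwi: f(5)→19·(5−4)≡19=t; q(16)→19·(16−4)≡20=u; j(9)→19·(9−4)≡17=r; k(10)→19·(10−4)≡10=k; w(22)→19·(22−4)≡4=e; i(8)→19·(8−4)≡24=y (all mod 26).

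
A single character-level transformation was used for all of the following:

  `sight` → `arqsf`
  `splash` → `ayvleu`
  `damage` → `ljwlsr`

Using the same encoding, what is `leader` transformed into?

tnkoqe

Each letter shifts forward by (position + 8), i.e. 8, 9, 10, … — the shift grows by one for each successive letter.
On leader: l+8=t, e+9=n, a+10=k, d+11=o, e+12=q, r+13=e.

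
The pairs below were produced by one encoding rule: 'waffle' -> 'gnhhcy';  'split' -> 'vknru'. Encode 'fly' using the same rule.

The output letters match the input read backwards, each shifted +2: waffle reversed is elffaw. Two steps: reverse the string, then apply a Caesar shift of +2.
On fly: reverse → ylf; then shift: y+2=a, l+2=n, f+2=h.

anh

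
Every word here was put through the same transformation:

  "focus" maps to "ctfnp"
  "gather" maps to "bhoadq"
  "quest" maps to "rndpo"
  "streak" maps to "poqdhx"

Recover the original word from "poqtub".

f(5)→c(2) and o(14)→t(19) fit y≡25x+7 (mod 26); the inverse of 25 mod 26 is 25. Treating letters as 0–25, the rule is x ↦ 25x + 7 (mod 26).
Undoing it on poqtub: p(15)→25·(15−7)≡18=s; o(14)→25·(14−7)≡19=t; q(16)→25·(16−7)≡17=r; t(19)→25·(19−7)≡14=o; u(20)→25·(20−7)≡13=n; b(1)→25·(1−7)≡6=g (all mod 26).

strong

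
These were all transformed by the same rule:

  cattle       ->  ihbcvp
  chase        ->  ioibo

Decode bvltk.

Letter i (0-indexed) is shifted by i+6, so successive shifts are 6, 7, 8, ….
Decoding bvltk: b−6=v, v−7=o, l−8=d, t−9=k, k−10=a.

vodka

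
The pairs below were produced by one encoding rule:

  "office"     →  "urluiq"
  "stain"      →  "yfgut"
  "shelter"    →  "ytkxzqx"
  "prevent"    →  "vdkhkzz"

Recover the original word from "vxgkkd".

player

It's a Vigenère-style cipher with numeric key [6,12]: position i shifts by key[i mod 2].
Undoing it on vxgkkd: v−6=p, x−12=l, g−6=a, k−12=y, k−6=e, d−12=r.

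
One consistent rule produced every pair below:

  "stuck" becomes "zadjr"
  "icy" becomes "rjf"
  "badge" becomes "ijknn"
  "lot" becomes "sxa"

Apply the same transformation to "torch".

axyjo

The shift depends on letter class: consonant s→z is +7, but vowel u→d is +9. The rule splits by letter class: vowels +9, consonants +7.
For torch: t(cons)+7=a, o(vowel)+9=x, r(cons)+7=y, c(cons)+7=j, h(cons)+7=o.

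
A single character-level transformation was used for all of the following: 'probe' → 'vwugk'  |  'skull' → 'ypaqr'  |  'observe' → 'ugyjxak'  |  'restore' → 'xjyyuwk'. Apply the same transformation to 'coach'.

Shifts by position in probe: pos 0: p→v (+6), pos 1: r→w (+5), pos 2: o→u (+6), pos 3: b→g (+5) — repeating every 2. It's a Vigenère-style cipher with numeric key [6,5]: position i shifts by key[i mod 2].
Applying it to coach: c+6=i, o+5=t, a+6=g, c+5=h, h+6=n.

itghn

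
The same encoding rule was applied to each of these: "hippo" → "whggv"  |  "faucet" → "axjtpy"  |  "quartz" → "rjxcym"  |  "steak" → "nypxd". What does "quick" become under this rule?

Treating letters as 0–25, the rule is x ↦ 11x + 23 (mod 26).
For quick: q(16)→11·16+23≡17=r; u(20)→11·20+23≡9=j; i(8)→11·8+23≡7=h; c(2)→11·2+23≡19=t; k(10)→11·10+23≡3=d (all mod 26).

rjhtd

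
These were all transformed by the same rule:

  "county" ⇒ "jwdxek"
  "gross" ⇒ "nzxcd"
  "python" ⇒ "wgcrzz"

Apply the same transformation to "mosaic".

twbkto

Letter i (0-indexed) is shifted by i+7, so successive shifts are 7, 8, 9, ….
Applying it to mosaic: m+7=t, o+8=w, s+9=b, a+10=k, i+11=t, c+12=o.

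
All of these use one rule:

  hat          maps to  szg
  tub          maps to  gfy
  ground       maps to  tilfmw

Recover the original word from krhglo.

Each pair mirrors across the alphabet (h↔s, a↔z, t↔g): positions sum to 25. This is the alphabet-reversal cipher (Atbash): a becomes z, b becomes y, etc.
Undoing it on krhglo: k↔p, r↔i, h↔s, g↔t, l↔o, o↔l.

pistol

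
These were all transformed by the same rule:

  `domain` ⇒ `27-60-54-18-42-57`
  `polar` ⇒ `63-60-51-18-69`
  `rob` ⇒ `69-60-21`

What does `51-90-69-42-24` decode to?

d(#4)→27 and o(#15)→60: differences scale by 3, so n = 3·pos + 15. With a=1..z=26, the number is 3·pos + 15.
Undoing it on 51-90-69-42-24: 51→(51−15)÷3=12=l, 90→(90−15)÷3=25=y, 69→(69−15)÷3=18=r, 42→(42−15)÷3=9=i, 24→(24−15)÷3=3=c.

lyric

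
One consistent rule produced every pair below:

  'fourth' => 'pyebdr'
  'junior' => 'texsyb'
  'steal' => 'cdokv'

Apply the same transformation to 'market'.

Compare letters: f→p is +10, o→y is +10, u→e is +10 — a constant shift. It's a constant shift of +10 (ROT10).
For market: m+10=w, a+10=k, r+10=b, k+10=u, e+10=o, t+10=d.

wkbuod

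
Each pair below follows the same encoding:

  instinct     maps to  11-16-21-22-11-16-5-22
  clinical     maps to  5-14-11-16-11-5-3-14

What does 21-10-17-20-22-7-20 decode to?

i is letter #9 and maps to 11: an offset of 2. Each letter is replaced by its alphabet position (a=1..z=26) + 2.
Reversing it on 21-10-17-20-22-7-20: 21→(21−2)÷1=19=s, 10→(10−2)÷1=8=h, 17→(17−2)÷1=15=o, 20→(20−2)÷1=18=r, 22→(22−2)÷1=20=t, 7→(7−2)÷1=5=e, 20→(20−2)÷1=18=r.

shorter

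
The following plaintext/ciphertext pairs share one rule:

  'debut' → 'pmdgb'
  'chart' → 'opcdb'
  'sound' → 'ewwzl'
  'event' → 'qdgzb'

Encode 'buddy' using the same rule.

It's a Vigenère-style cipher with numeric key [12,8,2]: position i shifts by key[i mod 3].
Applying it to buddy: b+12=n, u+8=c, d+2=f, d+12=p, y+8=g.

ncfpg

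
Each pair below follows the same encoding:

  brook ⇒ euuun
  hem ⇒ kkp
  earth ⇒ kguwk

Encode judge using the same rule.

The shift depends on letter class: consonant b→e is +3, but vowel o→u is +6. Vowels shift forward by 6 and consonants shift forward by 3.
On judge: j(cons)+3=m, u(vowel)+6=a, d(cons)+3=g, g(cons)+3=j, e(vowel)+6=k.

magjk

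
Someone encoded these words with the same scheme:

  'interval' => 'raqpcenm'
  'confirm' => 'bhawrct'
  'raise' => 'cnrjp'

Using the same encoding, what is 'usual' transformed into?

xjxnm

Each letter's alphabet position (a=0..z=25) is mapped through 7·x+13 mod 26 — an affine cipher.
Applying it to usual: u(20)→7·20+13≡23=x; s(18)→7·18+13≡9=j; u(20)→7·20+13≡23=x; a(0)→7·0+13≡13=n; l(11)→7·11+13≡12=m (all mod 26).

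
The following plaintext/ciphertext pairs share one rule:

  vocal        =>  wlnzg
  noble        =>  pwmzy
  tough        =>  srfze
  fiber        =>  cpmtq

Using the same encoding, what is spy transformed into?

The output letters match the input read backwards, each shifted +11: vocal reversed is lacov. Read the word backwards and shift each letter +11.
On spy: reverse → yps; then shift: y+11=j, p+11=a, s+11=d.

jad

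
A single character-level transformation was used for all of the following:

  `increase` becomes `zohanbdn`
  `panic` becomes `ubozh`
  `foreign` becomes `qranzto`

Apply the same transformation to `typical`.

gvuzhbi

i(8)→z(25) and n(13)→o(14) fit y≡3x+1 (mod 26); the inverse of 3 mod 26 is 9. Treating letters as 0–25, the rule is x ↦ 3x + 1 (mod 26).
Applying it to typical: t(19)→3·19+1≡6=g; y(24)→3·24+1≡21=v; p(15)→3·15+1≡20=u; i(8)→3·8+1≡25=z; c(2)→3·2+1≡7=h; a(0)→3·0+1≡1=b; l(11)→3·11+1≡8=i (all mod 26).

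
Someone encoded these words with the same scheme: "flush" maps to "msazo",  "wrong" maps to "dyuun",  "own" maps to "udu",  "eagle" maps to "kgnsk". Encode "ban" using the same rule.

The shift depends on letter class: consonant f→m is +7, but vowel u→a is +6. Two shifts are in play — +6 for a/e/i/o/u, +7 for every other letter.
Applying it to ban: b(cons)+7=i, a(vowel)+6=g, n(cons)+7=u.

igu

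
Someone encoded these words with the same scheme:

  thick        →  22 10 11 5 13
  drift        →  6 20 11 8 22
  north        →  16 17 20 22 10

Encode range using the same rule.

20 3 16 9 7

t is letter #20 and maps to 22: an offset of 2. Letters become their 1-based position plus 2 (so a→3, b→4, …).
For range: r=18→20, a=1→3, n=14→16, g=7→9, e=5→7.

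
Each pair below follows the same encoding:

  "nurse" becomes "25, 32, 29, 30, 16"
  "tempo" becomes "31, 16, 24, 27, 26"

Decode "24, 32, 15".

mud

n is letter #14 and maps to 25: an offset of 11. Each letter is replaced by its alphabet position (a=1..z=26) + 11.
Decoding 24, 32, 15: 24→(24−11)÷1=13=m, 32→(32−11)÷1=21=u, 15→(15−11)÷1=4=d.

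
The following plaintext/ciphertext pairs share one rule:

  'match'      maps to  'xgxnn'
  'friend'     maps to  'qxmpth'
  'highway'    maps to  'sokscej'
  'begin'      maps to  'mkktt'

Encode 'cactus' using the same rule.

Shifts by position in match: pos 0: m→x (+11), pos 1: a→g (+6), pos 2: t→x (+4), pos 3: c→n (+11), pos 4: h→n (+6) — repeating every 3. A repeating key of period 3 is used — shifts +11, +6, +4 over and over.
For cactus: c+11=n, a+6=g, c+4=g, t+11=e, u+6=a, s+4=w.

nggeaw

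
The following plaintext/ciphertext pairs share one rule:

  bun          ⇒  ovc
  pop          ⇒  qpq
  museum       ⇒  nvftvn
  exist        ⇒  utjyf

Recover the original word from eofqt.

The output letters match the input read backwards, each shifted +1: bun reversed is nub. The word is reversed, then every letter is shifted forward by 1.
Reversing it on eofqt: shift back: e−1=d, o−1=n, f−1=e, q−1=p, t−1=s → dneps; then reverse → spend.

spend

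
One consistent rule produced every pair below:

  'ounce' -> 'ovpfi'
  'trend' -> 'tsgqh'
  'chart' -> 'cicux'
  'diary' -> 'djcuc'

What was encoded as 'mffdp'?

medal

Letter i (0-indexed) is shifted by i+0, so successive shifts are 0, 1, 2, ….
Reversing it on mffdp: m−0=m, f−1=e, f−2=d, d−3=a, p−4=l.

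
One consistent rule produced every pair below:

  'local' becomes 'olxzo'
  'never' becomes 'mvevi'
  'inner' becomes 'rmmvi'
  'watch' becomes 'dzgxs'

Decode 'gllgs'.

l(11)→o(14) and o(14)→l(11) fit y≡25x+25 (mod 26); the inverse of 25 mod 26 is 25. Each letter's alphabet position (a=0..z=25) is mapped through 25·x+25 mod 26 — an affine cipher.
Decoding gllgs: g(6)→25·(6−25)≡19=t; l(11)→25·(11−25)≡14=o; l(11)→25·(11−25)≡14=o; g(6)→25·(6−25)≡19=t; s(18)→25·(18−25)≡7=h (all mod 26).

tooth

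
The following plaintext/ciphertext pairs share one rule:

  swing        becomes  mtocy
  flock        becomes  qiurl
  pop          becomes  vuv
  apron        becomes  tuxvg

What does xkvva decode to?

Read the word backwards and shift each letter +6.
Reversing it on xkvva: shift back: x−6=r, k−6=e, v−6=p, v−6=p, a−6=u → reppu; then reverse → upper.

upper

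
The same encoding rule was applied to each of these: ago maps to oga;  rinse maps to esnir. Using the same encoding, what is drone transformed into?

enord

The output letters match the input read backwards: ago reversed is oga. The word is simply reversed.
On drone: reverse → enord.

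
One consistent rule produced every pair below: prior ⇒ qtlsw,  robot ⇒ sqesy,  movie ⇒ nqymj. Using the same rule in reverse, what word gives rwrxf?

In prior: p→q is +1, r→t is +2, i→l is +3, o→s is +4 — the shift increases by 1 each position. The shift increases by 1 at each position, starting from +1: 1, 2, 3, ….
Decoding rwrxf: r−1=q, w−2=u, r−3=o, x−4=t, f−5=a.

quota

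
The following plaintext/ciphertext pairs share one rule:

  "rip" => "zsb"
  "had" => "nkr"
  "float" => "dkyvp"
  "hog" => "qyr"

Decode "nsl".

The output letters match the input read backwards, each shifted +10: rip reversed is pir. Read the word backwards and shift each letter +10.
Undoing it on nsl: shift back: n−10=d, s−10=i, l−10=b → dib; then reverse → bid.

bid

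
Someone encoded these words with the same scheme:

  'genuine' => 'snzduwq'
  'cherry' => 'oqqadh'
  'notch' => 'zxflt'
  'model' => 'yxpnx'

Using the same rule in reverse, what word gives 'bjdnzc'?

Shifts by position in genuine: pos 0: g→s (+12), pos 1: e→n (+9), pos 2: n→z (+12), pos 3: u→d (+9) — repeating every 2. It's a Vigenère-style cipher with numeric key [12,9]: position i shifts by key[i mod 2].
Reversing it on bjdnzc: b−12=p, j−9=a, d−12=r, n−9=e, z−12=n, c−9=t.

parent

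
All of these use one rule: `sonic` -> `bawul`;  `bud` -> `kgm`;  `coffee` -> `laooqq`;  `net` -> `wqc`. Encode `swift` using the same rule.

The shift depends on letter class: consonant s→b is +9, but vowel o→a is +12. Two shifts are in play — +12 for a/e/i/o/u, +9 for every other letter.
Applying it to swift: s(cons)+9=b, w(cons)+9=f, i(vowel)+12=u, f(cons)+9=o, t(cons)+9=c.

bfuoc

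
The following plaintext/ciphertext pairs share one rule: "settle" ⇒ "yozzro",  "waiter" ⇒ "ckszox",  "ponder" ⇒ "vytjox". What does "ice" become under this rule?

sio

The shift depends on letter class: consonant s→y is +6, but vowel e→o is +10. The rule splits by letter class: vowels +10, consonants +6.
On ice: i(vowel)+10=s, c(cons)+6=i, e(vowel)+10=o.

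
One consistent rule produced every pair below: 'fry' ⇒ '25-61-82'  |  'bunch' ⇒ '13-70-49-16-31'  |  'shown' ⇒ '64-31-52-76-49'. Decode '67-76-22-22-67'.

Each letter becomes 3×(its alphabet position, a=1..z=26) + 7.
Undoing it on 67-76-22-22-67: 67→(67−7)÷3=20=t, 76→(76−7)÷3=23=w, 22→(22−7)÷3=5=e, 22→(22−7)÷3=5=e, 67→(67−7)÷3=20=t.

tweet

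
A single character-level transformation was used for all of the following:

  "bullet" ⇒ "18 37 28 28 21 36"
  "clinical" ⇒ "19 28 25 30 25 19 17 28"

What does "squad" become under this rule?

b is letter #2 and maps to 18: an offset of 16. Each letter is replaced by its alphabet position (a=1..z=26) + 16.
Applying it to squad: s=19→35, q=17→33, u=21→37, a=1→17, d=4→20.

35 33 37 17 20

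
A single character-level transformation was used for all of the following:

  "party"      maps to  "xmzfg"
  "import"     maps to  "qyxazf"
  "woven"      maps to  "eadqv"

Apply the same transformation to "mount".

uaczb

A repeating key of period 2 is used — shifts +8, +12 over and over.
For mount: m+8=u, o+12=a, u+8=c, n+12=z, t+8=b.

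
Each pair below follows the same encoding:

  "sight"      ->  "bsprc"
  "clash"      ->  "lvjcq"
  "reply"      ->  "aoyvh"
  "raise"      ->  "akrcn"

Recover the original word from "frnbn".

Shifts by position in sight: pos 0: s→b (+9), pos 1: i→s (+10), pos 2: g→p (+9), pos 3: h→r (+10) — repeating every 2. It's a Vigenère-style cipher with numeric key [9,10]: position i shifts by key[i mod 2].
Undoing it on frnbn: f−9=w, r−10=h, n−9=e, b−10=r, n−9=e.

where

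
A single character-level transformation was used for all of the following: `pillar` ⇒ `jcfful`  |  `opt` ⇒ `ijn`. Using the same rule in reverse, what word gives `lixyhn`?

Compare letters: p→j is +20, i→c is +20, l→f is +20 — a constant shift. Each letter is shifted forward by 20 in the alphabet (a Caesar shift of +20).
Decoding lixyhn: l−20=r, i−20=o, x−20=d, y−20=e, h−20=n, n−20=t.

rodent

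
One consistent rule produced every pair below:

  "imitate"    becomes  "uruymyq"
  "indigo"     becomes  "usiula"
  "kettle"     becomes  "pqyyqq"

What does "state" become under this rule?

Two shifts are in play — +12 for a/e/i/o/u, +5 for every other letter.
Applying it to state: s(cons)+5=x, t(cons)+5=y, a(vowel)+12=m, t(cons)+5=y, e(vowel)+12=q.

xymyq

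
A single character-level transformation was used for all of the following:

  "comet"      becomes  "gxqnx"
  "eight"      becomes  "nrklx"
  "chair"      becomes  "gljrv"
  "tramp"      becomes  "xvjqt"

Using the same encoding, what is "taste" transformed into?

The rule splits by letter class: vowels +9, consonants +4.
Applying it to taste: t(cons)+4=x, a(vowel)+9=j, s(cons)+4=w, t(cons)+4=x, e(vowel)+9=n.

xjwxn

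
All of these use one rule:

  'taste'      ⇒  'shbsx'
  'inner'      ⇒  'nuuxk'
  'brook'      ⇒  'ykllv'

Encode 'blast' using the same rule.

ymhbs

t(19)→s(18) and a(0)→h(7) fit y≡17x+7 (mod 26); the inverse of 17 mod 26 is 23. Treating letters as 0–25, the rule is x ↦ 17x + 7 (mod 26).
Applying it to blast: b(1)→17·1+7≡24=y; l(11)→17·11+7≡12=m; a(0)→17·0+7≡7=h; s(18)→17·18+7≡1=b; t(19)→17·19+7≡18=s (all mod 26).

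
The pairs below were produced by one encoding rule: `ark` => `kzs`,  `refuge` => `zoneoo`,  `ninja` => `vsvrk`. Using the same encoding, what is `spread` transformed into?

Vowels shift forward by 10 and consonants shift forward by 8.
For spread: s(cons)+8=a, p(cons)+8=x, r(cons)+8=z, e(vowel)+10=o, a(vowel)+10=k, d(cons)+8=l.

axzokl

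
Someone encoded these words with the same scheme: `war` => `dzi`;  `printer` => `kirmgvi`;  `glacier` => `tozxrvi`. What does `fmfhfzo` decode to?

unusual

Each pair mirrors across the alphabet (w↔d, a↔z, r↔i): positions sum to 25. Letters are reflected about the middle of the alphabet (position → 25−position): Atbash.
Decoding fmfhfzo: f↔u, m↔n, f↔u, h↔s, f↔u, z↔a, o↔l.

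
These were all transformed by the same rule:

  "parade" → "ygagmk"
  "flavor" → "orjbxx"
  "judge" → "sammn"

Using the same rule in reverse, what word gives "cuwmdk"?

Shifts by position in parade: pos 0: p→y (+9), pos 1: a→g (+6), pos 2: r→a (+9), pos 3: a→g (+6) — repeating every 2. It's a Vigenère-style cipher with numeric key [9,6]: position i shifts by key[i mod 2].
Decoding cuwmdk: c−9=t, u−6=o, w−9=n, m−6=g, d−9=u, k−6=e.

tongue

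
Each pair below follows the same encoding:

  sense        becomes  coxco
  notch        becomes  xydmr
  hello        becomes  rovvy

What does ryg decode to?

Every letter moves 10 places later in the alphabet, wrapping around z→a.
Reversing it on ryg: r−10=h, y−10=o, g−10=w.

how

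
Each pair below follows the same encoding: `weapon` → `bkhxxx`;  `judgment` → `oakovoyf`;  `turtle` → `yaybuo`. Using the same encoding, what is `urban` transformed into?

The shift increases by 1 at each position, starting from +5: 5, 6, 7, ….
For urban: u+5=z, r+6=x, b+7=i, a+8=i, n+9=w.

zxiiw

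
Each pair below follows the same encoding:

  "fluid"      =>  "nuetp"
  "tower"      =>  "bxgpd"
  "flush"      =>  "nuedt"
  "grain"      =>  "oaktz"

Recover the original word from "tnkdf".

In fluid: f→n is +8, l→u is +9, u→e is +10, i→t is +11 — the shift increases by 1 each position. Letter i (0-indexed) is shifted by i+8, so successive shifts are 8, 9, 10, ….
Reversing it on tnkdf: t−8=l, n−9=e, k−10=a, d−11=s, f−12=t.

least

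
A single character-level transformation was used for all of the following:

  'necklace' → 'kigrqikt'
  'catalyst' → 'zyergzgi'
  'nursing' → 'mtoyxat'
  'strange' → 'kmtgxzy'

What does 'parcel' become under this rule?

The output letters match the input read backwards, each shifted +6: necklace reversed is ecalkcen. Read the word backwards and shift each letter +6.
On parcel: reverse → lecrap; then shift: l+6=r, e+6=k, c+6=i, r+6=x, a+6=g, p+6=v.

rkixgv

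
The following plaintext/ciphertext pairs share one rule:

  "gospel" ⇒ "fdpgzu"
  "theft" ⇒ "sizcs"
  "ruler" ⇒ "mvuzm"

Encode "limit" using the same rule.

ulxls

g(6)→f(5) and o(14)→d(3) fit y≡3x+13 (mod 26); the inverse of 3 mod 26 is 9. Treating letters as 0–25, the rule is x ↦ 3x + 13 (mod 26).
Applying it to limit: l(11)→3·11+13≡20=u; i(8)→3·8+13≡11=l; m(12)→3·12+13≡23=x; i(8)→3·8+13≡11=l; t(19)→3·19+13≡18=s (all mod 26).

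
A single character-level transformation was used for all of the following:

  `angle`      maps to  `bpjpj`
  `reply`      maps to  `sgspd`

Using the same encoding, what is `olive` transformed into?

In angle: a→b is +1, n→p is +2, g→j is +3, l→p is +4 — the shift increases by 1 each position. The shift increases by 1 at each position, starting from +1: 1, 2, 3, ….
For olive: o+1=p, l+2=n, i+3=l, v+4=z, e+5=j.

pnlzj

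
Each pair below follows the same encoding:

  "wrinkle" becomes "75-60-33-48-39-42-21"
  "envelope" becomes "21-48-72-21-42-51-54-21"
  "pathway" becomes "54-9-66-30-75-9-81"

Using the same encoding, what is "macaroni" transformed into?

45-9-15-9-60-51-48-33

w(#23)→75 and r(#18)→60: differences scale by 3, so n = 3·pos + 6. With a=1..z=26, the number is 3·pos + 6.
Applying it to macaroni: m=13→45, a=1→9, c=3→15, a=1→9, r=18→60, o=15→51, n=14→48, i=9→33.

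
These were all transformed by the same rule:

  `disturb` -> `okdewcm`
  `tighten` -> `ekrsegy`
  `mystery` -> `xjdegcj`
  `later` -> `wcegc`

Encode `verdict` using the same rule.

The shift depends on letter class: consonant d→o is +11, but vowel i→k is +2. Vowels shift forward by 2 and consonants shift forward by 11.
Applying it to verdict: v(cons)+11=g, e(vowel)+2=g, r(cons)+11=c, d(cons)+11=o, i(vowel)+2=k, c(cons)+11=n, t(cons)+11=e.

ggcokne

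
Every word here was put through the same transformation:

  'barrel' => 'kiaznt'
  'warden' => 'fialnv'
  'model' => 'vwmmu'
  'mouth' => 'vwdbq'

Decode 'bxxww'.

The shifts repeat in a cycle of length 2: positions 0,1,… shift by +9, +8, then the pattern repeats.
Reversing it on bxxww: b−9=s, x−8=p, x−9=o, w−8=o, w−9=n.

spoon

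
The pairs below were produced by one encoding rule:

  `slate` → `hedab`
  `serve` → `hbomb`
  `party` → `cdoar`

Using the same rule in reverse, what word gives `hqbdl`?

sneak

s(18)→h(7) and l(11)→e(4) fit y≡19x+3 (mod 26); the inverse of 19 mod 26 is 11. This is an affine cipher: with a=0,…,z=25, each position x becomes (19x+3) mod 26.
Undoing it on hqbdl: h(7)→11·(7−3)≡18=s; q(16)→11·(16−3)≡13=n; b(1)→11·(1−3)≡4=e; d(3)→11·(3−3)≡0=a; l(11)→11·(11−3)≡10=k (all mod 26).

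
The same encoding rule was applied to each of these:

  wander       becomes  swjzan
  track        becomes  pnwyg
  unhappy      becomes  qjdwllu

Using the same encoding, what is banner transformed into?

xwjjan

Each letter is shifted forward by 22 in the alphabet (a Caesar shift of +22).
On banner: b+22=x, a+22=w, n+22=j, n+22=j, e+22=a, r+22=n.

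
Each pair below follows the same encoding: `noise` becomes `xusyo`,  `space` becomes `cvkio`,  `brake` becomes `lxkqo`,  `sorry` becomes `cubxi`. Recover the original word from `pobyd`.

A repeating key of period 2 is used — shifts +10, +6 over and over.
Decoding pobyd: p−10=f, o−6=i, b−10=r, y−6=s, d−10=t.

first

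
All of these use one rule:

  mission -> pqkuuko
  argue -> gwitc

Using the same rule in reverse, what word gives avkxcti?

The output letters match the input read backwards, each shifted +2: mission reversed is noissim. Read the word backwards and shift each letter +2.
Undoing it on avkxcti: shift back: a−2=y, v−2=t, k−2=i, x−2=v, c−2=a, t−2=r, i−2=g → ytivarg; then reverse → gravity.

gravity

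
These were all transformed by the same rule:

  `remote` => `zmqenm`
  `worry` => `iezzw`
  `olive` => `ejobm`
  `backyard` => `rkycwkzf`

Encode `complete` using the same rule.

yeqljmnm

r(17)→z(25) and e(4)→m(12) fit y≡7x+10 (mod 26); the inverse of 7 mod 26 is 15. Each letter's alphabet position (a=0..z=25) is mapped through 7·x+10 mod 26 — an affine cipher.
On complete: c(2)→7·2+10≡24=y; o(14)→7·14+10≡4=e; m(12)→7·12+10≡16=q; p(15)→7·15+10≡11=l; l(11)→7·11+10≡9=j; e(4)→7·4+10≡12=m; t(19)→7·19+10≡13=n; e(4)→7·4+10≡12=m (all mod 26).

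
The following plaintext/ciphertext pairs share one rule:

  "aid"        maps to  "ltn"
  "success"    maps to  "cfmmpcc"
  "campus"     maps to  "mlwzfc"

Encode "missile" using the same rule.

The rule splits by letter class: vowels +11, consonants +10.
On missile: m(cons)+10=w, i(vowel)+11=t, s(cons)+10=c, s(cons)+10=c, i(vowel)+11=t, l(cons)+10=v, e(vowel)+11=p.

wtcctvp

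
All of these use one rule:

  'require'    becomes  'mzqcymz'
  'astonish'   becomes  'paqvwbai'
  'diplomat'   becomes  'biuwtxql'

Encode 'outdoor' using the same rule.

Read the word backwards and shift each letter +8.
On outdoor: reverse → roodtuo; then shift: r+8=z, o+8=w, o+8=w, d+8=l, t+8=b, u+8=c, o+8=w.

zwwlbcw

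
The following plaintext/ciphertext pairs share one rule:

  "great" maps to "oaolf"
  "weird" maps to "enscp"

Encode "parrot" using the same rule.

xjbcag

The shift increases by 1 at each position, starting from +8: 8, 9, 10, ….
On parrot: p+8=x, a+9=j, r+10=b, r+11=c, o+12=a, t+13=g.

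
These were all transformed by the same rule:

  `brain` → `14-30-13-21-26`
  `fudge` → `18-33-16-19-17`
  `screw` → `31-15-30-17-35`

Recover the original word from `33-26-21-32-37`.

unity

b is letter #2 and maps to 14: an offset of 12. Each letter is replaced by its alphabet position (a=1..z=26) + 12.
Reversing it on 33-26-21-32-37: 33→(33−12)÷1=21=u, 26→(26−12)÷1=14=n, 21→(21−12)÷1=9=i, 32→(32−12)÷1=20=t, 37→(37−12)÷1=25=y.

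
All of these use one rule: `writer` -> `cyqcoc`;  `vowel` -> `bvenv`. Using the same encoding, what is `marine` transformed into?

The shift increases by 1 at each position, starting from +6: 6, 7, 8, ….
On marine: m+6=s, a+7=h, r+8=z, i+9=r, n+10=x, e+11=p.

shzrxp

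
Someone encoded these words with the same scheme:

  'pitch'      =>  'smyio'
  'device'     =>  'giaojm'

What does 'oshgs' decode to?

Letter i (0-indexed) is shifted by i+3, so successive shifts are 3, 4, 5, ….
Decoding oshgs: o−3=l, s−4=o, h−5=c, g−6=a, s−7=l.

local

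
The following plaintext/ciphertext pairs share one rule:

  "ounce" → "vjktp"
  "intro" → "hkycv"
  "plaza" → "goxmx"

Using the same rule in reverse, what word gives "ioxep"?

o(14)→v(21) and u(20)→j(9) fit y≡11x+23 (mod 26); the inverse of 11 mod 26 is 19. Each letter's alphabet position (a=0..z=25) is mapped through 11·x+23 mod 26 — an affine cipher.
Undoing it on ioxep: i(8)→19·(8−23)≡1=b; o(14)→19·(14−23)≡11=l; x(23)→19·(23−23)≡0=a; e(4)→19·(4−23)≡3=d; p(15)→19·(15−23)≡4=e (all mod 26).

blade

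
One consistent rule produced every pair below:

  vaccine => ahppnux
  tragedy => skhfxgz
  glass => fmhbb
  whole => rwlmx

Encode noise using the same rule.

ulnbx

v(21)→a(0) and a(0)→h(7) fit y≡17x+7 (mod 26); the inverse of 17 mod 26 is 23. Each letter's alphabet position (a=0..z=25) is mapped through 17·x+7 mod 26 — an affine cipher.
For noise: n(13)→17·13+7≡20=u; o(14)→17·14+7≡11=l; i(8)→17·8+7≡13=n; s(18)→17·18+7≡1=b; e(4)→17·4+7≡23=x (all mod 26).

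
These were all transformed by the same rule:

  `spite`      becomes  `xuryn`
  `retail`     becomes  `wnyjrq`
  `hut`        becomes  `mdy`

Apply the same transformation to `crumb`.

The shift depends on letter class: consonant s→x is +5, but vowel i→r is +9. Two shifts are in play — +9 for a/e/i/o/u, +5 for every other letter.
Applying it to crumb: c(cons)+5=h, r(cons)+5=w, u(vowel)+9=d, m(cons)+5=r, b(cons)+5=g.

hwdrg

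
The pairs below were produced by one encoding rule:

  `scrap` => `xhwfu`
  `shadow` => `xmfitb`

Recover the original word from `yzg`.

Compare letters: s→x is +5, c→h is +5, r→w is +5 — a constant shift. It's a constant shift of +5 (ROT5).
Decoding yzg: y−5=t, z−5=u, g−5=b.

tub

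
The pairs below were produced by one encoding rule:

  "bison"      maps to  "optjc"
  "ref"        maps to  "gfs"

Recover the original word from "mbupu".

The output letters match the input read backwards, each shifted +1: bison reversed is nosib. The word is reversed, then every letter is shifted forward by 1.
Reversing it on mbupu: shift back: m−1=l, b−1=a, u−1=t, p−1=o, u−1=t → latot; then reverse → total.

total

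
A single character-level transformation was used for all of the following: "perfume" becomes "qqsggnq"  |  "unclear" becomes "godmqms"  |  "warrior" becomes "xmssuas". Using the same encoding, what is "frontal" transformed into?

gsaoumm

The shift depends on letter class: consonant p→q is +1, but vowel e→q is +12. Vowels shift forward by 12 and consonants shift forward by 1.
For frontal: f(cons)+1=g, r(cons)+1=s, o(vowel)+12=a, n(cons)+1=o, t(cons)+1=u, a(vowel)+12=m, l(cons)+1=m.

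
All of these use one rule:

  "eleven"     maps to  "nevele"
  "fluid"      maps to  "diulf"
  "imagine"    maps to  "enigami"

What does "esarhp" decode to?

phrase

The output letters match the input read backwards: eleven reversed is nevele. It's just the letters in reverse order.
Reversing it on esarhp: then reverse → phrase.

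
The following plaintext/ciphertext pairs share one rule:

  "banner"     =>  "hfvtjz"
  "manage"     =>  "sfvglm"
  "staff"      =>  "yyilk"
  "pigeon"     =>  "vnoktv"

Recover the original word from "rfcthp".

launch

A repeating key of period 3 is used — shifts +6, +5, +8 over and over.
Reversing it on rfcthp: r−6=l, f−5=a, c−8=u, t−6=n, h−5=c, p−8=h.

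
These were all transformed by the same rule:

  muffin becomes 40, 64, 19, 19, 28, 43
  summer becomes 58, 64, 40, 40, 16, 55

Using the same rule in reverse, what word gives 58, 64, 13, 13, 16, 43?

m(#13)→40 and u(#21)→64: differences scale by 3, so n = 3·pos + 1. With a=1..z=26, the number is 3·pos + 1.
Decoding 58, 64, 13, 13, 16, 43: 58→(58−1)÷3=19=s, 64→(64−1)÷3=21=u, 13→(13−1)÷3=4=d, 13→(13−1)÷3=4=d, 16→(16−1)÷3=5=e, 43→(43−1)÷3=14=n.

sudden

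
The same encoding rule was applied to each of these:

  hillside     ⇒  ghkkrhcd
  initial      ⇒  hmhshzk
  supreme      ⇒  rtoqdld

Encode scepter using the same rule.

rbdosdq

Compare letters: h→g is +25, i→h is +25, l→k is +25 — a constant shift. Every letter moves 25 places later in the alphabet, wrapping around z→a.
Applying it to scepter: s+25=r, c+25=b, e+25=d, p+25=o, t+25=s, e+25=d, r+25=q.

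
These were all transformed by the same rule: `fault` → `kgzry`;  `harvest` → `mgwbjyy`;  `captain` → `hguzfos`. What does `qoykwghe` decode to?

Shifts by position in fault: pos 0: f→k (+5), pos 1: a→g (+6), pos 2: u→z (+5), pos 3: l→r (+6) — repeating every 2. It's a Vigenère-style cipher with numeric key [5,6]: position i shifts by key[i mod 2].
Undoing it on qoykwghe: q−5=l, o−6=i, y−5=t, k−6=e, w−5=r, g−6=a, h−5=c, e−6=y.

literacy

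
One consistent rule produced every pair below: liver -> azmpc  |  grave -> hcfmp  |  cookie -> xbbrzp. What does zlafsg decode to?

Treating letters as 0–25, the rule is x ↦ 9x + 5 (mod 26).
Reversing it on zlafsg: z(25)→3·(25−5)≡8=i; l(11)→3·(11−5)≡18=s; a(0)→3·(0−5)≡11=l; f(5)→3·(5−5)≡0=a; s(18)→3·(18−5)≡13=n; g(6)→3·(6−5)≡3=d (all mod 26).

island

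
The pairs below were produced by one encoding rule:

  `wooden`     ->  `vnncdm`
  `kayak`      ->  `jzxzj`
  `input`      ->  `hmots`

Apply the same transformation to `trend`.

Compare letters: w→v is +25, o→n is +25, o→n is +25 — a constant shift. Every letter moves 25 places later in the alphabet, wrapping around z→a.
On trend: t+25=s, r+25=q, e+25=d, n+25=m, d+25=c.

sqdmc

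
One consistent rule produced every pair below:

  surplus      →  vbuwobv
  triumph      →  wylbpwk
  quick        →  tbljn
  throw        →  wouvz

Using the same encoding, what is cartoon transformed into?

fhuarvq

Shifts by position in surplus: pos 0: s→v (+3), pos 1: u→b (+7), pos 2: r→u (+3), pos 3: p→w (+7) — repeating every 2. A repeating key of period 2 is used — shifts +3, +7 over and over.
Applying it to cartoon: c+3=f, a+7=h, r+3=u, t+7=a, o+3=r, o+7=v, n+3=q.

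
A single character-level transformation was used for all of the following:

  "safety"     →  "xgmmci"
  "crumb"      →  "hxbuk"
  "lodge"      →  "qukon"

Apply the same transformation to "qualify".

The shift increases by 1 at each position, starting from +5: 5, 6, 7, ….
On qualify: q+5=v, u+6=a, a+7=h, l+8=t, i+9=r, f+10=p, y+11=j.

vahtrpj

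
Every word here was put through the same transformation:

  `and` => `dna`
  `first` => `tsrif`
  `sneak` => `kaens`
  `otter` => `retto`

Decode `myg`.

gym

The output letters match the input read backwards: and reversed is dna. The word is simply reversed.
Undoing it on myg: then reverse → gym.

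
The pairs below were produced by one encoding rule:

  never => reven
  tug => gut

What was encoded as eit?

The output letters match the input read backwards: never reversed is reven. The word is simply reversed.
Undoing it on eit: then reverse → tie.

tie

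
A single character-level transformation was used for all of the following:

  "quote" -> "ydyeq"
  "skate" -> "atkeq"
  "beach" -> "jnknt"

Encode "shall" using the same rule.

In quote: q→y is +8, u→d is +9, o→y is +10, t→e is +11 — the shift increases by 1 each position. Letter i (0-indexed) is shifted by i+8, so successive shifts are 8, 9, 10, ….
Applying it to shall: s+8=a, h+9=q, a+10=k, l+11=w, l+12=x.

aqkwx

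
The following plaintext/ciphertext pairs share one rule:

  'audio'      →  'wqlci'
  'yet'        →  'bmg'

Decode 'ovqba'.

sting

The output letters match the input read backwards, each shifted +8: audio reversed is oidua. Read the word backwards and shift each letter +8.
Decoding ovqba: shift back: o−8=g, v−8=n, q−8=i, b−8=t, a−8=s → gnits; then reverse → sting.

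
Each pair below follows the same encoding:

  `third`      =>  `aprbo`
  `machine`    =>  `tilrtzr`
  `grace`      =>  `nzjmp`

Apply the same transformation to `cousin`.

In third: t→a is +7, h→p is +8, i→r is +9, r→b is +10 — the shift increases by 1 each position. Letter i (0-indexed) is shifted by i+7, so successive shifts are 7, 8, 9, ….
For cousin: c+7=j, o+8=w, u+9=d, s+10=c, i+11=t, n+12=z.

jwdctz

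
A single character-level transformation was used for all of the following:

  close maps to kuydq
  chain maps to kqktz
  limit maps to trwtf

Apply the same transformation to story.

In close: c→k is +8, l→u is +9, o→y is +10, s→d is +11 — the shift increases by 1 each position. Letter i (0-indexed) is shifted by i+8, so successive shifts are 8, 9, 10, ….
Applying it to story: s+8=a, t+9=c, o+10=y, r+11=c, y+12=k.

acyck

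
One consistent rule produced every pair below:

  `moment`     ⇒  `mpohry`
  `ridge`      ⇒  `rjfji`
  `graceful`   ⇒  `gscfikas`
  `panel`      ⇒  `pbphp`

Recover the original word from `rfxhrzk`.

In moment: m→m is +0, o→p is +1, m→o is +2, e→h is +3 — the shift increases by 1 each position. The shift increases by 1 at each position, starting from +0: 0, 1, 2, ….
Undoing it on rfxhrzk: r−0=r, f−1=e, x−2=v, h−3=e, r−4=n, z−5=u, k−6=e.

revenue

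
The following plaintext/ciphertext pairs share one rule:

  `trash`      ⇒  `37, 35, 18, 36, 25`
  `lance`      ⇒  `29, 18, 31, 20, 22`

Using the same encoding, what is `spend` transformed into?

36, 33, 22, 31, 21

Each letter is replaced by its alphabet position (a=1..z=26) + 17.
Applying it to spend: s=19→36, p=16→33, e=5→22, n=14→31, d=4→21.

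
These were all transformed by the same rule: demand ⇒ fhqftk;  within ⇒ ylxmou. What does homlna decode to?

The shift increases by 1 at each position, starting from +2: 2, 3, 4, ….
Reversing it on homlna: h−2=f, o−3=l, m−4=i, l−5=g, n−6=h, a−7=t.

flight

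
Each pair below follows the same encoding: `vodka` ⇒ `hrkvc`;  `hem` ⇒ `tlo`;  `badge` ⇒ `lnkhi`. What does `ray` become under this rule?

fhy

The output letters match the input read backwards, each shifted +7: vodka reversed is akdov. The word is reversed, then every letter is shifted forward by 7.
On ray: reverse → yar; then shift: y+7=f, a+7=h, r+7=y.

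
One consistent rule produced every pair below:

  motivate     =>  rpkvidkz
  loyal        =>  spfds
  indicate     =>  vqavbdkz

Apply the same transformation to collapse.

bpssdolz

m(12)→r(17) and o(14)→p(15) fit y≡25x+3 (mod 26); the inverse of 25 mod 26 is 25. Each letter's alphabet position (a=0..z=25) is mapped through 25·x+3 mod 26 — an affine cipher.
On collapse: c(2)→25·2+3≡1=b; o(14)→25·14+3≡15=p; l(11)→25·11+3≡18=s; l(11)→25·11+3≡18=s; a(0)→25·0+3≡3=d; p(15)→25·15+3≡14=o; s(18)→25·18+3≡11=l; e(4)→25·4+3≡25=z (all mod 26).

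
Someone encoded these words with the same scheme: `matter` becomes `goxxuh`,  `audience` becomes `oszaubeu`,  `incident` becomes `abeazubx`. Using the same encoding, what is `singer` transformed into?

Each letter's alphabet position (a=0..z=25) is mapped through 21·x+14 mod 26 — an affine cipher.
Applying it to singer: s(18)→21·18+14≡2=c; i(8)→21·8+14≡0=a; n(13)→21·13+14≡1=b; g(6)→21·6+14≡10=k; e(4)→21·4+14≡20=u; r(17)→21·17+14≡7=h (all mod 26).

cabkuh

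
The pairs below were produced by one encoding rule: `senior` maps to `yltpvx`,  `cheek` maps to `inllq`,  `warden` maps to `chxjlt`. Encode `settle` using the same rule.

The rule splits by letter class: vowels +7, consonants +6.
For settle: s(cons)+6=y, e(vowel)+7=l, t(cons)+6=z, t(cons)+6=z, l(cons)+6=r, e(vowel)+7=l.

ylzzrl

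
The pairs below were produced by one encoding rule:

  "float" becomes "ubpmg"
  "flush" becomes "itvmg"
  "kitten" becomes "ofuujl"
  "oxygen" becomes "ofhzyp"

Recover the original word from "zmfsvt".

surely

The output letters match the input read backwards, each shifted +1: float reversed is taolf. Two steps: reverse the string, then apply a Caesar shift of +1.
Undoing it on zmfsvt: shift back: z−1=y, m−1=l, f−1=e, s−1=r, v−1=u, t−1=s → ylerus; then reverse → surely.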